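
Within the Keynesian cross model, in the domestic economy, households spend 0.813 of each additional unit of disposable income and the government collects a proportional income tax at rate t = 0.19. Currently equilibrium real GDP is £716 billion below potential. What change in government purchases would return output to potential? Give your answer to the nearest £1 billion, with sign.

Spending multiplier = 1/(1 − c(1−t)) = 1/(1 − 0.813×0.81) = 1/0.34147 ≈ 2.929.
Need ΔY = +£716 billion, so ΔG = ΔY/k = (+£716 billion) × 0.34147 ≈ +£244 billion.
The government should increase government purchases by £244 billion.

+£244 billion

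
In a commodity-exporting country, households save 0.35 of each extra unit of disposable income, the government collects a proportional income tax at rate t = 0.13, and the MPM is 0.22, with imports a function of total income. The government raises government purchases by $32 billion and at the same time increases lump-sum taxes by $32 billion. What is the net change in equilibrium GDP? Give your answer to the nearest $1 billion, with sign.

MPC = 1 − MPS = 1 − 0.35 = 0.65.
Expenditure multiplier = 1/(1 − c(1−t) + m) = 1/(1 − 0.65×0.87 + 0.22) = 1/0.6545 ≈ 1.528.
ΔG contributes k·ΔG = (+$32 billion) / 0.6545 ≈ +$48.9 billion.
ΔT of +$32 billion changes first-round spending by −c·ΔT = −$20.8 billion, contributing k·(−c·ΔT) = (−$20.8 billion) / 0.6545 ≈ −$31.8 billion.
Net ΔY = k(ΔG − c·ΔT) = (+$11.2 billion) / 0.6545 ≈ +$17 billion.

+$17 billion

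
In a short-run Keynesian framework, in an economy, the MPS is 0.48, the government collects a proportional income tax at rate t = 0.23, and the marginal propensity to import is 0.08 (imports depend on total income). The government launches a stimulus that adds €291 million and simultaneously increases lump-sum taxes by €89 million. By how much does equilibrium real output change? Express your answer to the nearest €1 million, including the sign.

+€360 million

MPC = 1 − MPS = 1 − 0.48 = 0.52.
Expenditure multiplier = 1/(1 − c(1−t) + m) = 1/(1 − 0.52×0.77 + 0.08) = 1/0.6796 ≈ 1.471.
ΔG contributes k·ΔG = (+€291 million) / 0.6796 ≈ +€428.2 million.
ΔT of +€89 million changes first-round spending by −c·ΔT = −€46.28 million, contributing k·(−c·ΔT) = (−€46.28 million) / 0.6796 ≈ −€68.1 million.
Net ΔY = k(ΔG − c·ΔT) = (+€244.72 million) / 0.6796 ≈ +€360 million.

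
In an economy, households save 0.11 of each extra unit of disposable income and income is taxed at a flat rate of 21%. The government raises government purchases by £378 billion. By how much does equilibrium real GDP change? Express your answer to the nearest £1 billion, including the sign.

MPC = 1 − MPS = 1 − 0.11 = 0.89.
Spending multiplier = 1/(1 − c(1−t)) = 1/(1 − 0.89×0.79) = 1/0.2969 ≈ 3.368.
ΔY = k × ΔG = (+£378 billion) / 0.2969 ≈ +£1,273 billion.

+£1,273 billion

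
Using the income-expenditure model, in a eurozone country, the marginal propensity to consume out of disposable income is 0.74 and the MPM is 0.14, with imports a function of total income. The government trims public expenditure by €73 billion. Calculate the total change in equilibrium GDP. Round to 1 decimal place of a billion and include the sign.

−€182.5 billion

Government-spending multiplier = 1/(1 − c + m) = 1/(1 − 0.74 + 0.14) = 1/0.4 = 2.5.
ΔY = k × ΔG = (−€73 billion) / 0.4 = −€182.5 billion.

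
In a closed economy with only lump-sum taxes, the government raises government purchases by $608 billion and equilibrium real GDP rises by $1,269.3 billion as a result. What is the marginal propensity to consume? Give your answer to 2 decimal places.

0.52

Implied spending multiplier k = ΔY/ΔG = 1,269.3/608 ≈ 2.0877.
Since k = 1/(1 − MPC), MPC = 1 − 1/k = 1 − ΔG/ΔY = 1 − 608/1,269.3 ≈ 0.52.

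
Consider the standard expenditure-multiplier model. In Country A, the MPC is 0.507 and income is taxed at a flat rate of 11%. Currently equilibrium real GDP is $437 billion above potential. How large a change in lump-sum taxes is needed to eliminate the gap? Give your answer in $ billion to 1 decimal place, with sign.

Spending multiplier = 1/(1 − c(1−t)) = 1/(1 − 0.507×0.89) = 1/0.54877 ≈ 1.822.
Tax multiplier = −c·k = −0.507/0.54877 ≈ −0.924. Need ΔY = −$437 billion, so ΔT = ΔY/(−c·k) = −(−$437 billion) × 0.54877 / 0.507 ≈ +$473 billion.
The government should raise lump-sum taxes by $473 billion.

+$473.0 billion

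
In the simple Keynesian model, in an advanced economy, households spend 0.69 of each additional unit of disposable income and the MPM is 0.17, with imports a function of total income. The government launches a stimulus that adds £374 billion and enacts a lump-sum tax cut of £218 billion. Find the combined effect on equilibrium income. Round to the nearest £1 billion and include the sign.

+£1,093 billion

Expenditure multiplier = 1/(1 − c + m) = 1/(1 − 0.69 + 0.17) = 1/0.48 ≈ 2.083.
ΔG contributes k·ΔG = (+£374 billion) / 0.48 ≈ +£779.2 billion.
ΔT of −£218 billion changes first-round spending by −c·ΔT = +£150.42 billion, contributing k·(−c·ΔT) = (+£150.42 billion) / 0.48 ≈ +£313.4 billion.
Net ΔY = k(ΔG − c·ΔT) = (+£524.42 billion) / 0.48 ≈ +£1,093 billion.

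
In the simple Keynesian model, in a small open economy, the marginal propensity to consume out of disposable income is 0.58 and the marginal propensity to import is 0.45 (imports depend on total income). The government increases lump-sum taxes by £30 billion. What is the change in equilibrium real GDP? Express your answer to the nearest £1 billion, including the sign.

A lump-sum tax change of +£30 billion shifts disposable income by −£30 billion; first-round consumption changes by −c × ΔT = −0.58 × (+£30 billion) = −£17.4 billion.
Expenditure multiplier = 1/(1 − c + m) = 1/(1 − 0.58 + 0.45) = 1/0.87 ≈ 1.149.
The tax multiplier is −c × k ≈ −0.667, so ΔY = k × (−c·ΔT) = (−£17.4 billion) / 0.87 = −£20 billion.

−£20 billion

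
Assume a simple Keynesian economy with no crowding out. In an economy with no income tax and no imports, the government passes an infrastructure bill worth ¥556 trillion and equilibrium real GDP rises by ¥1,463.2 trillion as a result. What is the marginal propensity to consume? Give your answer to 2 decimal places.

0.62

Implied spending multiplier k = ΔY/ΔG = 1,463.2/556 ≈ 2.6317.
Since k = 1/(1 − MPC), MPC = 1 − 1/k = 1 − ΔG/ΔY = 1 − 556/1,463.2 ≈ 0.62.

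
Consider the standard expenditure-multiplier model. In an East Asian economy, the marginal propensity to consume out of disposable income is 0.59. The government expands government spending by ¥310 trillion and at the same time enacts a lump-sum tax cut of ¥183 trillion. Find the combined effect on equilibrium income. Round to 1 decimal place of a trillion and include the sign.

Expenditure multiplier = 1/(1 − MPC) = 1/(1 − 0.59) = 1/0.41 ≈ 2.439.
ΔG contributes k·ΔG = (+¥310 trillion) / 0.41 ≈ +¥756.1 trillion.
ΔT of −¥183 trillion changes first-round spending by −c·ΔT = +¥107.97 trillion, contributing k·(−c·ΔT) = (+¥107.97 trillion) / 0.41 ≈ +¥263.3 trillion.
Net ΔY = k(ΔG − c·ΔT) = (+¥417.97 trillion) / 0.41 ≈ +¥1,019.4 trillion.

+¥1,019.4 trillion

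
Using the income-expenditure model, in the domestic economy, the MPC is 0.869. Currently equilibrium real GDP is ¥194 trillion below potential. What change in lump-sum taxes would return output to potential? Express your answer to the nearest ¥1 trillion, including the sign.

−¥29 trillion

Spending multiplier = 1/(1 − MPC) = 1/(1 − 0.869) = 1/0.131 ≈ 7.634.
Tax multiplier = −c·k = −0.869/0.131 ≈ −6.634. Need ΔY = +¥194 trillion, so ΔT = ΔY/(−c·k) = −(+¥194 trillion) × 0.131 / 0.869 ≈ −¥29 trillion.
The government should cut lump-sum taxes by ¥29 trillion.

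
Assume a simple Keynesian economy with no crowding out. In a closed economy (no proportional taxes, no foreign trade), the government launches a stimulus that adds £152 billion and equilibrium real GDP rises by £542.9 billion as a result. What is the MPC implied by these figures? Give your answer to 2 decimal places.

0.72

Implied spending multiplier k = ΔY/ΔG = 542.9/152 ≈ 3.5717.
Since k = 1/(1 − MPC), MPC = 1 − 1/k = 1 − ΔG/ΔY = 1 − 152/542.9 ≈ 0.72.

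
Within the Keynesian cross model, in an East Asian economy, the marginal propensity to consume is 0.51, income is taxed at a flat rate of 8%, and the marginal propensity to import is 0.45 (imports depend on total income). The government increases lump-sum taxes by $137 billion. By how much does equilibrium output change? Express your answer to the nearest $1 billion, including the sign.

−$71 billion

A lump-sum tax change of +$137 billion shifts disposable income by −$137 billion; first-round consumption changes by −c × ΔT = −0.51 × (+$137 billion) = −$69.87 billion.
Expenditure multiplier = 1/(1 − c(1−t) + m) = 1/(1 − 0.51×0.92 + 0.45) = 1/0.9808 ≈ 1.02.
The tax multiplier is −c × k ≈ −0.52, so ΔY = k × (−c·ΔT) = (−$69.87 billion) / 0.9808 ≈ −$71 billion.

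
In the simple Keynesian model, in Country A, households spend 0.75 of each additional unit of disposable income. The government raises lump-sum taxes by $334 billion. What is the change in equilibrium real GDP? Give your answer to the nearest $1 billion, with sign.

A lump-sum tax change of +$334 billion shifts disposable income by −$334 billion; first-round consumption changes by −c × ΔT = −0.75 × (+$334 billion) = −$250.5 billion.
Expenditure multiplier = 1/(1 − MPC) = 1/(1 − 0.75) = 1/0.25 = 4.
The tax multiplier is −c × k = −3, so ΔY = k × (−c·ΔT) = (−$250.5 billion) / 0.25 = −$1,002 billion.

−$1,002 billion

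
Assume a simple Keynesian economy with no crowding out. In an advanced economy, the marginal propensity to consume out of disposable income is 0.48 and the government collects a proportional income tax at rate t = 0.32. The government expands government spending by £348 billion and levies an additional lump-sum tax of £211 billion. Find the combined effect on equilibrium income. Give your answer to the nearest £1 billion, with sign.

Expenditure multiplier = 1/(1 − c(1−t)) = 1/(1 − 0.48×0.68) = 1/0.6736 ≈ 1.485.
ΔG contributes k·ΔG = (+£348 billion) / 0.6736 ≈ +£516.6 billion.
ΔT of +£211 billion changes first-round spending by −c·ΔT = −£101.28 billion, contributing k·(−c·ΔT) = (−£101.28 billion) / 0.6736 ≈ −£150.4 billion.
Net ΔY = k(ΔG − c·ΔT) = (+£246.72 billion) / 0.6736 ≈ +£366 billion.

+£366 billion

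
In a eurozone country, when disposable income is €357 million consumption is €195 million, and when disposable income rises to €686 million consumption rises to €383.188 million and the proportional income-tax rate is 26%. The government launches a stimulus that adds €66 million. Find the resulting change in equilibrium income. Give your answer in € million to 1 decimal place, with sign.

MPC = ΔC/ΔYd = (383.188 − 195)/(686 − 357) = 188.188/329 = 0.572.
Spending multiplier = 1/(1 − c(1−t)) = 1/(1 − 0.572×0.74) = 1/0.57672 ≈ 1.734.
ΔY = k × ΔG = (+€66 million) / 0.57672 ≈ +€114.4 million.

+€114.4 million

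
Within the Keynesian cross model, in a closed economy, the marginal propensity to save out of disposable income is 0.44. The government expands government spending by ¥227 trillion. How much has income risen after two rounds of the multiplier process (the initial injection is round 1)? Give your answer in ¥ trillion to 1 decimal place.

¥354.1 trillion

MPC = 1 − MPS = 1 − 0.44 = 0.56.
Round 1 adds ΔG = ¥227 trillion; each later round is MPC = 0.56 times the previous.
After 2 rounds: 227 + 127.12 = ΔG·(1 − c^2)/(1 − c) = 227 × (1 − 0.3136)/0.44 ≈ ¥354.1 trillion.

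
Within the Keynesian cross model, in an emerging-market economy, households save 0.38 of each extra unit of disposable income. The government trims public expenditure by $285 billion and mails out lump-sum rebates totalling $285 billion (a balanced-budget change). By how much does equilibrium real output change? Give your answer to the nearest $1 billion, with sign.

−$285 billion

MPC = 1 − MPS = 1 − 0.38 = 0.62.
Expenditure multiplier = 1/(1 − MPC) = 1/(1 − 0.62) = 1/0.38 ≈ 2.632.
ΔG contributes k·ΔG = (−$285 billion) / 0.38 = −$750 billion.
ΔT of −$285 billion changes first-round spending by −c·ΔT = +$176.7 billion, contributing k·(−c·ΔT) = (+$176.7 billion) / 0.38 = +$465 billion.
With ΔG = ΔT and no other leakages, the balanced-budget multiplier is 1, so ΔY = ΔG = −$285 billion.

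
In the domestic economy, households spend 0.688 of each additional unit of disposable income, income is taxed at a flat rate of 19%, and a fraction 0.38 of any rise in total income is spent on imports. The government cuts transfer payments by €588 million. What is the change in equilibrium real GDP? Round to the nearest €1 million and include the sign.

The transfer change shifts disposable income by −€588 million, so first-round consumption changes by c·ΔTR = 0.688 × (−€588 million) = −€404.544 million.
Expenditure multiplier = 1/(1 − c(1−t) + m) = 1/(1 − 0.688×0.81 + 0.38) = 1/0.82272 ≈ 1.215.
The transfer multiplier is c × k ≈ 0.836, so ΔY = k × (c·ΔTR) = (−€404.544 million) / 0.82272 ≈ −€492 million.

−€492 million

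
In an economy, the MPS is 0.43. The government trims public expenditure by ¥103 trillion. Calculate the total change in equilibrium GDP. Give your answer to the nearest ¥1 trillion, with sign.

−¥240 trillion

MPC = 1 − MPS = 1 − 0.43 = 0.57.
Spending multiplier = 1/(1 − MPC) = 1/(1 − 0.57) = 1/0.43 ≈ 2.326.
ΔY = k × ΔG = (−¥103 trillion) / 0.43 ≈ −¥240 trillion.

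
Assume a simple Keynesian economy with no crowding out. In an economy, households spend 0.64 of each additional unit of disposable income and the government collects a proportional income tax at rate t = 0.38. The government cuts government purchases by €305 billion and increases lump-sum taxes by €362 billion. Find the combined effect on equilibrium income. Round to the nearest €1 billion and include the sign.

Expenditure multiplier = 1/(1 − c(1−t)) = 1/(1 − 0.64×0.62) = 1/0.6032 ≈ 1.658.
ΔG contributes k·ΔG = (−€305 billion) / 0.6032 ≈ −€505.6 billion.
ΔT of +€362 billion changes first-round spending by −c·ΔT = −€231.68 billion, contributing k·(−c·ΔT) = (−€231.68 billion) / 0.6032 ≈ −€384.1 billion.
Net ΔY = k(ΔG − c·ΔT) = (−€536.68 billion) / 0.6032 ≈ −€890 billion.

−€890 billion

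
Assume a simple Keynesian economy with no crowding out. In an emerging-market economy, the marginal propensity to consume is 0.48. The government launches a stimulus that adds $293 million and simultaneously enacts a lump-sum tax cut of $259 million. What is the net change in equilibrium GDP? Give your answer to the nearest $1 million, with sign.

+$803 million

Expenditure multiplier = 1/(1 − MPC) = 1/(1 − 0.48) = 1/0.52 ≈ 1.923.
ΔG contributes k·ΔG = (+$293 million) / 0.52 ≈ +$563.5 million.
ΔT of −$259 million changes first-round spending by −c·ΔT = +$124.32 million, contributing k·(−c·ΔT) = (+$124.32 million) / 0.52 ≈ +$239.1 million.
Net ΔY = k(ΔG − c·ΔT) = (+$417.32 million) / 0.52 ≈ +$803 million.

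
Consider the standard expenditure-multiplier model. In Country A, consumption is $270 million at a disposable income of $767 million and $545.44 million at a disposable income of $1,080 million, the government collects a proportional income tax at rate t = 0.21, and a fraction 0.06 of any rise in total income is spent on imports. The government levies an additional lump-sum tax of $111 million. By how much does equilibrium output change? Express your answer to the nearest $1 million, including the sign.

−$268 million

MPC = ΔC/ΔYd = (545.44 − 270)/(1,080 − 767) = 275.44/313 = 0.88.
A lump-sum tax change of +$111 million shifts disposable income by −$111 million; first-round consumption changes by −c × ΔT = −0.88 × (+$111 million) = −$97.68 million.
Expenditure multiplier = 1/(1 − c(1−t) + m) = 1/(1 − 0.88×0.79 + 0.06) = 1/0.3648 ≈ 2.741.
The tax multiplier is −c × k ≈ −2.412, so ΔY = k × (−c·ΔT) = (−$97.68 million) / 0.3648 ≈ −$268 million.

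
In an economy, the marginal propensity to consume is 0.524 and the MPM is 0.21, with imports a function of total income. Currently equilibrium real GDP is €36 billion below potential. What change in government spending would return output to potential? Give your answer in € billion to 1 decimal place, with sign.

+€24.7 billion

Spending multiplier = 1/(1 − c + m) = 1/(1 − 0.524 + 0.21) = 1/0.686 ≈ 1.458.
Need ΔY = +€36 billion, so ΔG = ΔY/k = (+€36 billion) × 0.686 ≈ +€24.7 billion.
The government should increase government spending by €24.7 billion.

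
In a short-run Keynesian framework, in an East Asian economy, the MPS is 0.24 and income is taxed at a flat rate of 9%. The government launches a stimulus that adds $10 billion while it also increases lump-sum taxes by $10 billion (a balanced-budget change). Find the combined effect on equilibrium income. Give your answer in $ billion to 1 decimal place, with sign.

+$7.8 billion

MPC = 1 − MPS = 1 − 0.24 = 0.76.
Expenditure multiplier = 1/(1 − c(1−t)) = 1/(1 − 0.76×0.91) = 1/0.3084 ≈ 3.243.
ΔG contributes k·ΔG = (+$10 billion) / 0.3084 ≈ +$32.4 billion.
ΔT of +$10 billion changes first-round spending by −c·ΔT = −$7.6 billion, contributing k·(−c·ΔT) = (−$7.6 billion) / 0.3084 ≈ −$24.6 billion.
Net ΔY = k(ΔG − c·ΔT) = (+$2.4 billion) / 0.3084 ≈ +$7.8 billion.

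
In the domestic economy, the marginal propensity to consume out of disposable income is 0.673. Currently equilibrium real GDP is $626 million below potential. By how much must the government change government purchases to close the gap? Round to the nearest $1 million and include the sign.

+$205 million

Spending multiplier = 1/(1 − MPC) = 1/(1 − 0.673) = 1/0.327 ≈ 3.058.
Need ΔY = +$626 million, so ΔG = ΔY/k = (+$626 million) × 0.327 ≈ +$205 million.
The government should increase government purchases by $205 million.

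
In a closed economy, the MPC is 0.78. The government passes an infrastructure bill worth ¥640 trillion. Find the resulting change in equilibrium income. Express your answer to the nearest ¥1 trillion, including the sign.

+¥2,909 trillion

Government-spending multiplier = 1/(1 − MPC) = 1/(1 − 0.78) = 1/0.22 ≈ 4.545.
ΔY = k × ΔG = (+¥640 trillion) / 0.22 ≈ +¥2,909 trillion.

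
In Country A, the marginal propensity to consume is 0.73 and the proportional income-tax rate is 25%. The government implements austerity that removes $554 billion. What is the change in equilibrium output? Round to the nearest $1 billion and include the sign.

−$1,224 billion

Government-spending multiplier = 1/(1 − c(1−t)) = 1/(1 − 0.73×0.75) = 1/0.4525 ≈ 2.21.
ΔY = k × ΔG = (−$554 billion) / 0.4525 ≈ −$1,224 billion.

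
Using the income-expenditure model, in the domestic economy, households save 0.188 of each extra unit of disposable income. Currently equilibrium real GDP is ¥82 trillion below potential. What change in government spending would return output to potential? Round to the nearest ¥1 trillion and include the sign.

+¥15 trillion

MPC = 1 − MPS = 1 − 0.188 = 0.812.
Spending multiplier = 1/(1 − MPC) = 1/(1 − 0.812) = 1/0.188 ≈ 5.319.
Need ΔY = +¥82 trillion, so ΔG = ΔY/k = (+¥82 trillion) × 0.188 ≈ +¥15 trillion.
The government should increase government spending by ¥15 trillion.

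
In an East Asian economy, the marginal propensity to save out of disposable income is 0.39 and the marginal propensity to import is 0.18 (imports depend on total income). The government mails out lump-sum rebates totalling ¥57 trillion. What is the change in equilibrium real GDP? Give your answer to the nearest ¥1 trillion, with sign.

MPC = 1 − MPS = 1 − 0.39 = 0.61.
A lump-sum tax change of −¥57 trillion shifts disposable income by +¥57 trillion; first-round consumption changes by −c × ΔT = −0.61 × (−¥57 trillion) = +¥34.77 trillion.
Expenditure multiplier = 1/(1 − c + m) = 1/(1 − 0.61 + 0.18) = 1/0.57 ≈ 1.754.
The tax multiplier is −c × k ≈ −1.07, so ΔY = k × (−c·ΔT) = (+¥34.77 trillion) / 0.57 = +¥61 trillion.

+¥61 trillion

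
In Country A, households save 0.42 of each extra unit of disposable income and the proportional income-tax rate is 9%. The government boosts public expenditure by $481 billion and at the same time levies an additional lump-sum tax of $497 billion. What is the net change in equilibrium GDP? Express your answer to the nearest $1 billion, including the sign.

MPC = 1 − MPS = 1 − 0.42 = 0.58.
Expenditure multiplier = 1/(1 − c(1−t)) = 1/(1 − 0.58×0.91) = 1/0.4722 ≈ 2.118.
ΔG contributes k·ΔG = (+$481 billion) / 0.4722 ≈ +$1,018.6 billion.
ΔT of +$497 billion changes first-round spending by −c·ΔT = −$288.26 billion, contributing k·(−c·ΔT) = (−$288.26 billion) / 0.4722 ≈ −$610.5 billion.
Net ΔY = k(ΔG − c·ΔT) = (+$192.74 billion) / 0.4722 ≈ +$408 billion.

+$408 billion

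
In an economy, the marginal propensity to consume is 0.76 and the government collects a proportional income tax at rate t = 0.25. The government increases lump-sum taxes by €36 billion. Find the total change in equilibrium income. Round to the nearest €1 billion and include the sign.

A lump-sum tax change of +€36 billion shifts disposable income by −€36 billion; first-round consumption changes by −c × ΔT = −0.76 × (+€36 billion) = −€27.36 billion.
Expenditure multiplier = 1/(1 − c(1−t)) = 1/(1 − 0.76×0.75) = 1/0.43 ≈ 2.326.
The tax multiplier is −c × k ≈ −1.767, so ΔY = k × (−c·ΔT) = (−€27.36 billion) / 0.43 ≈ −€64 billion.

−€64 billion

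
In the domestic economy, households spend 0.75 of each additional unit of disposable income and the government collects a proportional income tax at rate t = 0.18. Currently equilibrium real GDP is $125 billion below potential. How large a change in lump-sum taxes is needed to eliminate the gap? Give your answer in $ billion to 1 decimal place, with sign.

−$64.2 billion

Spending multiplier = 1/(1 − c(1−t)) = 1/(1 − 0.75×0.82) = 1/0.385 ≈ 2.597.
Tax multiplier = −c·k = −0.75/0.385 ≈ −1.948. Need ΔY = +$125 billion, so ΔT = ΔY/(−c·k) = −(+$125 billion) × 0.385 / 0.75 ≈ −$64.2 billion.
The government should cut lump-sum taxes by $64.2 billion.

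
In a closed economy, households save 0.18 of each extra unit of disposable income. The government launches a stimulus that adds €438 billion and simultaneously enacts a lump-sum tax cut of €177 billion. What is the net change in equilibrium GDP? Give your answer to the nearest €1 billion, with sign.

MPC = 1 − MPS = 1 − 0.18 = 0.82.
Expenditure multiplier = 1/(1 − MPC) = 1/(1 − 0.82) = 1/0.18 ≈ 5.556.
ΔG contributes k·ΔG = (+€438 billion) / 0.18 ≈ +€2,433.3 billion.
ΔT of −€177 billion changes first-round spending by −c·ΔT = +€145.14 billion, contributing k·(−c·ΔT) = (+€145.14 billion) / 0.18 ≈ +€806.3 billion.
Net ΔY = k(ΔG − c·ΔT) = (+€583.14 billion) / 0.18 ≈ +€3,240 billion.

+€3,240 billion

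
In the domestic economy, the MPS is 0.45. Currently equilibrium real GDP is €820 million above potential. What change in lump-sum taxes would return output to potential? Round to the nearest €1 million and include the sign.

MPC = 1 − MPS = 1 − 0.45 = 0.55.
Spending multiplier = 1/(1 − MPC) = 1/(1 − 0.55) = 1/0.45 ≈ 2.222.
Tax multiplier = −c·k = −0.55/0.45 ≈ −1.222. Need ΔY = −€820 million, so ΔT = ΔY/(−c·k) = −(−€820 million) × 0.45 / 0.55 ≈ +€671 million.
The government should raise lump-sum taxes by €671 million.

+€671 million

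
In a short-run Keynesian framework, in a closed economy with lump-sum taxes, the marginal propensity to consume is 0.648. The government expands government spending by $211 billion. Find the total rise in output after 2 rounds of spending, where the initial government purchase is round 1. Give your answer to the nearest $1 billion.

Round 1 adds ΔG = $211 billion; each later round is MPC = 0.648 times the previous.
After 2 rounds: 211 + 136.728 = ΔG·(1 − c^2)/(1 − c) = 211 × (1 − 0.419904)/0.352 ≈ $348 billion.

$348 billion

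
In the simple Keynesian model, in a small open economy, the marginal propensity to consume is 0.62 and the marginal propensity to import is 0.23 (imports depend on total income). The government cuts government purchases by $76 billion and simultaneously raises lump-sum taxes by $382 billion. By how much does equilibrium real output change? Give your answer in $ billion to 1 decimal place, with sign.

−$512.9 billion

Expenditure multiplier = 1/(1 − c + m) = 1/(1 − 0.62 + 0.23) = 1/0.61 ≈ 1.639.
ΔG contributes k·ΔG = (−$76 billion) / 0.61 ≈ −$124.6 billion.
ΔT of +$382 billion changes first-round spending by −c·ΔT = −$236.84 billion, contributing k·(−c·ΔT) = (−$236.84 billion) / 0.61 ≈ −$388.3 billion.
Net ΔY = k(ΔG − c·ΔT) = (−$312.84 billion) / 0.61 ≈ −$512.9 billion.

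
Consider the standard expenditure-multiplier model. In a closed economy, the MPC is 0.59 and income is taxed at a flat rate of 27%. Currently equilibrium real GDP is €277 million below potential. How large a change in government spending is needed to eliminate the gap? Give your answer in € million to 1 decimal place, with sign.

+€157.7 million

Spending multiplier = 1/(1 − c(1−t)) = 1/(1 − 0.59×0.73) = 1/0.5693 ≈ 1.757.
Need ΔY = +€277 million, so ΔG = ΔY/k = (+€277 million) × 0.5693 ≈ +€157.7 million.
The government should increase government spending by €157.7 million.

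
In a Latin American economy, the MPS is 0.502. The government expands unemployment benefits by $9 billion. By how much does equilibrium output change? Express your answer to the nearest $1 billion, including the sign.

+$9 billion

MPC = 1 − MPS = 1 − 0.502 = 0.498.
The transfer change shifts disposable income by +$9 billion, so first-round consumption changes by c·ΔTR = 0.498 × (+$9 billion) = +$4.482 billion.
Expenditure multiplier = 1/(1 − MPC) = 1/(1 − 0.498) = 1/0.502 ≈ 1.992.
The transfer multiplier is c × k ≈ 0.992, so ΔY = k × (c·ΔTR) = (+$4.482 billion) / 0.502 ≈ +$9 billion.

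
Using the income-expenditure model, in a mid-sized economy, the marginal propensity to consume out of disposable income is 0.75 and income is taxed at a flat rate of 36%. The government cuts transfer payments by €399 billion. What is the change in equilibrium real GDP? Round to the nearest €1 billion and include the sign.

The transfer change shifts disposable income by −€399 billion, so first-round consumption changes by c·ΔTR = 0.75 × (−€399 billion) = −€299.25 billion.
Expenditure multiplier = 1/(1 − c(1−t)) = 1/(1 − 0.75×0.64) = 1/0.52 ≈ 1.923.
The transfer multiplier is c × k ≈ 1.442, so ΔY = k × (c·ΔTR) = (−€299.25 billion) / 0.52 ≈ −€575 billion.

−€575 billion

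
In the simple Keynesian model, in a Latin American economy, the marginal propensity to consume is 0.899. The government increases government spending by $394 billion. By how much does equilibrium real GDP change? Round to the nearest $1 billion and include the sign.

Expenditure multiplier = 1/(1 − MPC) = 1/(1 − 0.899) = 1/0.101 ≈ 9.901.
ΔY = k × ΔG = (+$394 billion) / 0.101 ≈ +$3,901 billion.

+$3,901 billion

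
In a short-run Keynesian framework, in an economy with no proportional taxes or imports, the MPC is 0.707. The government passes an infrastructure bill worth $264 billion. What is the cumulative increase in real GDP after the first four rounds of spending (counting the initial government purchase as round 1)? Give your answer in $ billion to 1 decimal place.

Round 1 adds ΔG = $264 billion; each later round is MPC = 0.707 times the previous.
After 4 rounds: 264 + 186.648 + 131.960136 + 93.295816152 = ΔG·(1 − c^4)/(1 − c) = 264 × (1 − 0.249849022801)/0.293 ≈ $675.9 billion.

$675.9 billion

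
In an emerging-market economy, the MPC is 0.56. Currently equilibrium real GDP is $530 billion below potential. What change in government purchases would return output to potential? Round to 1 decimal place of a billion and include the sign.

Spending multiplier = 1/(1 − MPC) = 1/(1 − 0.56) = 1/0.44 ≈ 2.273.
Need ΔY = +$530 billion, so ΔG = ΔY/k = (+$530 billion) × 0.44 = +$233.2 billion.
The government should increase government purchases by $233.2 billion.

+$233.2 billion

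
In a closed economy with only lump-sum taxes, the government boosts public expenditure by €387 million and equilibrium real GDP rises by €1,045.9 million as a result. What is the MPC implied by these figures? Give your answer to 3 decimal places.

0.630

Implied spending multiplier k = ΔY/ΔG = 1,045.9/387 ≈ 2.7026.
Since k = 1/(1 − MPC), MPC = 1 − 1/k = 1 − ΔG/ΔY = 1 − 387/1,045.9 ≈ 0.630.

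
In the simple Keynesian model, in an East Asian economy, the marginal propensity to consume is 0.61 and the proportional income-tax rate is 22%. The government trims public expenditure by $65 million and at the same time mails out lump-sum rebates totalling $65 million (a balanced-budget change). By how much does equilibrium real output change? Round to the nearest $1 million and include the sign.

Expenditure multiplier = 1/(1 − c(1−t)) = 1/(1 − 0.61×0.78) = 1/0.5242 ≈ 1.908.
ΔG contributes k·ΔG = (−$65 million) / 0.5242 ≈ −$124 million.
ΔT of −$65 million changes first-round spending by −c·ΔT = +$39.65 million, contributing k·(−c·ΔT) = (+$39.65 million) / 0.5242 ≈ +$75.6 million.
Net ΔY = k(ΔG − c·ΔT) = (−$25.35 million) / 0.5242 ≈ −$48 million.

−$48 million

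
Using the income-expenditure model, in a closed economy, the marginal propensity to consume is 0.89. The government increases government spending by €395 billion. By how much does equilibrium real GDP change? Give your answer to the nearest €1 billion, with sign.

+€3,591 billion

Government-spending multiplier = 1/(1 − MPC) = 1/(1 − 0.89) = 1/0.11 ≈ 9.091.
ΔY = k × ΔG = (+€395 billion) / 0.11 ≈ +€3,591 billion.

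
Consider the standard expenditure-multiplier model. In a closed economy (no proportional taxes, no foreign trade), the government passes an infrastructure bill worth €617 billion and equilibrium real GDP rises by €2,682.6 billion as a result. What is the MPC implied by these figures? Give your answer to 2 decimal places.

Implied spending multiplier k = ΔY/ΔG = 2,682.6/617 ≈ 4.3478.
Since k = 1/(1 − MPC), MPC = 1 − 1/k = 1 − ΔG/ΔY = 1 − 617/2,682.6 ≈ 0.77.

0.77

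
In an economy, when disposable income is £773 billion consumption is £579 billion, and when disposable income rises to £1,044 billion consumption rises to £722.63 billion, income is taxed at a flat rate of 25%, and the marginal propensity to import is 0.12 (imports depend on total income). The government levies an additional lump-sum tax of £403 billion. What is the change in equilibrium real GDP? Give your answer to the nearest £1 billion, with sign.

MPC = ΔC/ΔYd = (722.63 − 579)/(1,044 − 773) = 143.63/271 = 0.53.
A lump-sum tax change of +£403 billion shifts disposable income by −£403 billion; first-round consumption changes by −c × ΔT = −0.53 × (+£403 billion) = −£213.59 billion.
Expenditure multiplier = 1/(1 − c(1−t) + m) = 1/(1 − 0.53×0.75 + 0.12) = 1/0.7225 ≈ 1.384.
The tax multiplier is −c × k ≈ −0.734, so ΔY = k × (−c·ΔT) = (−£213.59 billion) / 0.7225 ≈ −£296 billion.

−£296 billion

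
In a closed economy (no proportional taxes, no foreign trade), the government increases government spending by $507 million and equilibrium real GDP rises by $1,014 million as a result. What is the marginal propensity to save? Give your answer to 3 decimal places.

0.500

Implied spending multiplier k = ΔY/ΔG = 1,014/507 = 2.
Since k = 1/(1 − MPC), MPC = 1 − 1/k = 1 − ΔG/ΔY = 1 − 507/1,014 = 0.500.
MPS = 1 − MPC = 0.500.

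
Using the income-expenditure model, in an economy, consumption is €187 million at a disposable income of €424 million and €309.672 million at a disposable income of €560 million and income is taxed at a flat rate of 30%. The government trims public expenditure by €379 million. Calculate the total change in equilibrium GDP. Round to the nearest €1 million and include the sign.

−€1,028 million

MPC = ΔC/ΔYd = (309.672 − 187)/(560 − 424) = 122.672/136 = 0.902.
Spending multiplier = 1/(1 − c(1−t)) = 1/(1 − 0.902×0.7) = 1/0.3686 ≈ 2.713.
ΔY = k × ΔG = (−€379 million) / 0.3686 ≈ −€1,028 million.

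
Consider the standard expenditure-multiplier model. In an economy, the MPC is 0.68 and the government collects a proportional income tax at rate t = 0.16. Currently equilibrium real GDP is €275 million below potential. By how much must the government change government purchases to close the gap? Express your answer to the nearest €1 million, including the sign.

Spending multiplier = 1/(1 − c(1−t)) = 1/(1 − 0.68×0.84) = 1/0.4288 ≈ 2.332.
Need ΔY = +€275 million, so ΔG = ΔY/k = (+€275 million) × 0.4288 ≈ +€118 million.
The government should increase government purchases by €118 million.

+€118 million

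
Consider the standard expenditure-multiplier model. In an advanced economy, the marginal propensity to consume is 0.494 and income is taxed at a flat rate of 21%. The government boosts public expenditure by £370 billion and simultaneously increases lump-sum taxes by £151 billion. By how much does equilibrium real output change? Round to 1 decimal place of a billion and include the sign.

Expenditure multiplier = 1/(1 − c(1−t)) = 1/(1 − 0.494×0.79) = 1/0.60974 ≈ 1.64.
ΔG contributes k·ΔG = (+£370 billion) / 0.60974 ≈ +£606.8 billion.
ΔT of +£151 billion changes first-round spending by −c·ΔT = −£74.594 billion, contributing k·(−c·ΔT) = (−£74.594 billion) / 0.60974 ≈ −£122.3 billion.
Net ΔY = k(ΔG − c·ΔT) = (+£295.406 billion) / 0.60974 ≈ +£484.5 billion.

+£484.5 billion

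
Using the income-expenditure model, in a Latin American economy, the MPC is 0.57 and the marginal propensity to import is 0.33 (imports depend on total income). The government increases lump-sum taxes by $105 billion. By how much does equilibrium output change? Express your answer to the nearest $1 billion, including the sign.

A lump-sum tax change of +$105 billion shifts disposable income by −$105 billion; first-round consumption changes by −c × ΔT = −0.57 × (+$105 billion) = −$59.85 billion.
Expenditure multiplier = 1/(1 − c + m) = 1/(1 − 0.57 + 0.33) = 1/0.76 ≈ 1.316.
The tax multiplier is −c × k = −0.75, so ΔY = k × (−c·ΔT) = (−$59.85 billion) / 0.76 ≈ −$79 billion.

−$79 billion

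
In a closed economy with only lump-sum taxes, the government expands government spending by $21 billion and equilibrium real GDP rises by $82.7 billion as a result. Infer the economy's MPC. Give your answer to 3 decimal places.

0.746

Implied spending multiplier k = ΔY/ΔG = 82.7/21 ≈ 3.9381.
Since k = 1/(1 − MPC), MPC = 1 − 1/k = 1 − ΔG/ΔY = 1 − 21/82.7 ≈ 0.746.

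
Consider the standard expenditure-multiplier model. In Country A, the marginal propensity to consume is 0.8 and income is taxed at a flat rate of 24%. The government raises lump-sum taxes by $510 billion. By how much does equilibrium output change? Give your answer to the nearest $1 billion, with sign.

A lump-sum tax change of +$510 billion shifts disposable income by −$510 billion; first-round consumption changes by −c × ΔT = −0.8 × (+$510 billion) = −$408 billion.
Expenditure multiplier = 1/(1 − c(1−t)) = 1/(1 − 0.8×0.76) = 1/0.392 ≈ 2.551.
The tax multiplier is −c × k ≈ −2.041, so ΔY = k × (−c·ΔT) = (−$408 billion) / 0.392 ≈ −$1,041 billion.

−$1,041 billion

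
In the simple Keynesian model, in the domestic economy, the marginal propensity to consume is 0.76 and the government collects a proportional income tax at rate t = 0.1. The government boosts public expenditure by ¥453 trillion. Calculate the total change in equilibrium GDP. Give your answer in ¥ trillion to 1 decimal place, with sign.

Spending multiplier = 1/(1 − c(1−t)) = 1/(1 − 0.76×0.9) = 1/0.316 ≈ 3.165.
ΔY = k × ΔG = (+¥453 trillion) / 0.316 ≈ +¥1,433.5 trillion.

+¥1,433.5 trillion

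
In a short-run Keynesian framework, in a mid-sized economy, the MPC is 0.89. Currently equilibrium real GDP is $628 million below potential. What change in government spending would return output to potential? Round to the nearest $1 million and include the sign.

Spending multiplier = 1/(1 − MPC) = 1/(1 − 0.89) = 1/0.11 ≈ 9.091.
Need ΔY = +$628 million, so ΔG = ΔY/k = (+$628 million) × 0.11 ≈ +$69 million.
The government should increase government spending by $69 million.

+$69 million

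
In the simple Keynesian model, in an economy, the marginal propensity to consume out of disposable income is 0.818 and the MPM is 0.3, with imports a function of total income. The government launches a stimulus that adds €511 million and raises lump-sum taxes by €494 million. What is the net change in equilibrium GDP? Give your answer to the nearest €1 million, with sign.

Expenditure multiplier = 1/(1 − c + m) = 1/(1 − 0.818 + 0.3) = 1/0.482 ≈ 2.075.
ΔG contributes k·ΔG = (+€511 million) / 0.482 ≈ +€1,060.2 million.
ΔT of +€494 million changes first-round spending by −c·ΔT = −€404.092 million, contributing k·(−c·ΔT) = (−€404.092 million) / 0.482 ≈ −€838.4 million.
Net ΔY = k(ΔG − c·ΔT) = (+€106.908 million) / 0.482 ≈ +€222 million.

+€222 million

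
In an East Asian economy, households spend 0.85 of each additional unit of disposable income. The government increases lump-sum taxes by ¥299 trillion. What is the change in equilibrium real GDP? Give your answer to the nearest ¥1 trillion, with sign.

−¥1,694 trillion

A lump-sum tax change of +¥299 trillion shifts disposable income by −¥299 trillion; first-round consumption changes by −c × ΔT = −0.85 × (+¥299 trillion) = −¥254.15 trillion.
Expenditure multiplier = 1/(1 − MPC) = 1/(1 − 0.85) = 1/0.15 ≈ 6.667.
The tax multiplier is −c × k ≈ −5.667, so ΔY = k × (−c·ΔT) = (−¥254.15 trillion) / 0.15 ≈ −¥1,694 trillion.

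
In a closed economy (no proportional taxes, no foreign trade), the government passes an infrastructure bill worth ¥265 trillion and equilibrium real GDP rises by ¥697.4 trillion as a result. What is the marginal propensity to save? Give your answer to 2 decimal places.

0.38

Implied spending multiplier k = ΔY/ΔG = 697.4/265 ≈ 2.6317.
Since k = 1/(1 − MPC), MPC = 1 − 1/k = 1 − ΔG/ΔY = 1 − 265/697.4 ≈ 0.62.
MPS = 1 − MPC = 0.38.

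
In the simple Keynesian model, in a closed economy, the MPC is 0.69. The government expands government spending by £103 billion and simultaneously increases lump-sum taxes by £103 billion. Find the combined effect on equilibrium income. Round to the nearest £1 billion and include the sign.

+£103 billion

Expenditure multiplier = 1/(1 − MPC) = 1/(1 − 0.69) = 1/0.31 ≈ 3.226.
ΔG contributes k·ΔG = (+£103 billion) / 0.31 ≈ +£332.3 billion.
ΔT of +£103 billion changes first-round spending by −c·ΔT = −£71.07 billion, contributing k·(−c·ΔT) = (−£71.07 billion) / 0.31 ≈ −£229.3 billion.
With ΔG = ΔT and no other leakages, the balanced-budget multiplier is 1, so ΔY = ΔG = +£103 billion.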